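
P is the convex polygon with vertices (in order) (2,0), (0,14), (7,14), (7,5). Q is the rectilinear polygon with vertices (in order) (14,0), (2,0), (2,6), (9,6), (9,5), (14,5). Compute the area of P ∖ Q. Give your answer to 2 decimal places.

54.00

|P| = 71.5, |P∩Q| = 17.5.
|P ∖ Q| = |P| − |P∩Q| = 71.5 − 17.5 = 54.00.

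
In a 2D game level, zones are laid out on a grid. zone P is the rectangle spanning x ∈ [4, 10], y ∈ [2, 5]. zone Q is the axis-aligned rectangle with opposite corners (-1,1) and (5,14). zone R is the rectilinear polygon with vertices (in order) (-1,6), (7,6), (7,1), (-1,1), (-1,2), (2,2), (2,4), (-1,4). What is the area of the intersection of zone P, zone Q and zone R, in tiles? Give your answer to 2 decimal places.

3.00

The intersection is the polygon with vertices (4,5), (5,5), (5,2), (4,2).
By the shoelace formula its area is 3.00.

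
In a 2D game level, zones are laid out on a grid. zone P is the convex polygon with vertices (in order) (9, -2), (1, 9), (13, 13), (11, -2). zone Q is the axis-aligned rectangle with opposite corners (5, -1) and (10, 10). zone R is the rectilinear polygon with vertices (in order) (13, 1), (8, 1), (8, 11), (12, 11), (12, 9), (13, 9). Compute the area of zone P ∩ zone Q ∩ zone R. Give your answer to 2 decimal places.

The intersection is the polygon with vertices (10,10), (10,1), (8,1), (8,10).
By the shoelace formula its area is 18.00.

18.00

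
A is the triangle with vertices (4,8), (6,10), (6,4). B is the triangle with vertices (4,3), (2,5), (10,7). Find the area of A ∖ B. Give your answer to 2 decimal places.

|A| = 6, |A∩B| = 0.8681.
|A ∖ B| = |A| − |A∩B| = 6 − 0.8681 = 5.13.

5.13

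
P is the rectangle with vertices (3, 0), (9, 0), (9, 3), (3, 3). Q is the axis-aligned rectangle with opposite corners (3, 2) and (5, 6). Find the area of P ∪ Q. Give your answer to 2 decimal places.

24.00

By inclusion–exclusion:
Individual areas: |P| = 18, |Q| = 8.
|P∩Q|: x∈[3,5], y∈[2,3] → 2·1 = 2.
|P ∪ Q| = 26 − 2 = 24.00.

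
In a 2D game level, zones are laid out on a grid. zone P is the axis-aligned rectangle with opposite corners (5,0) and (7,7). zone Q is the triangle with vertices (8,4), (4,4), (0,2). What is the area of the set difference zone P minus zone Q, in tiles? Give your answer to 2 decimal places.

13.00

|zone P| = 14, |zone P∩zone Q| = 1.
|zone P ∖ zone Q| = |zone P| − |zone P∩zone Q| = 14 − 1 = 13.00.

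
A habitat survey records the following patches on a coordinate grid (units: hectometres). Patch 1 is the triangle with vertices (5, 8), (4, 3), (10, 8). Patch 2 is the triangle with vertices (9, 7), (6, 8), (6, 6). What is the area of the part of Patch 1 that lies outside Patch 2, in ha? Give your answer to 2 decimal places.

9.52

|Patch 1| = 12.5, |Patch 1∩Patch 2| = 2.9841.
|Patch 1 ∖ Patch 2| = |Patch 1| − |Patch 1∩Patch 2| = 12.5 − 2.9841 = 9.52.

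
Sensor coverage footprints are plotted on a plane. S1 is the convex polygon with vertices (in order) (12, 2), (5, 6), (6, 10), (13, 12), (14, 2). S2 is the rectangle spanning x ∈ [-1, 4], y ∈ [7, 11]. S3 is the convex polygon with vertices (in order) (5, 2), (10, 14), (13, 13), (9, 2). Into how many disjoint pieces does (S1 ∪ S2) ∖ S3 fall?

(S1 ∪ S2) ∖ S3 splits into 3 disjoint pieces (area 24.6681, area 9.5239, area 20).

3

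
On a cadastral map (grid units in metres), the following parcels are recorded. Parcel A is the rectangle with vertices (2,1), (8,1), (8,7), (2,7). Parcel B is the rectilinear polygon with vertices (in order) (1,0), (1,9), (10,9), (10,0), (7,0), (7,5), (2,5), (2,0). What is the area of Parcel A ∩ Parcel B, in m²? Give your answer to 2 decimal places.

16.00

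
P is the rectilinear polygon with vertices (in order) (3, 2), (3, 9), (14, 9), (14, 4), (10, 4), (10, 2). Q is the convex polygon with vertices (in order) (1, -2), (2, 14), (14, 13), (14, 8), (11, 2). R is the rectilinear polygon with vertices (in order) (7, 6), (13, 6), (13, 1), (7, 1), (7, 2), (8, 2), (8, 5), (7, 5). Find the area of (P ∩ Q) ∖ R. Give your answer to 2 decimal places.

51.00

|P ∩ Q| = 65.
|(P ∩ Q) ∩ R| = 14.
|(P ∩ Q) ∖ R| = 65 − 14 = 51.00.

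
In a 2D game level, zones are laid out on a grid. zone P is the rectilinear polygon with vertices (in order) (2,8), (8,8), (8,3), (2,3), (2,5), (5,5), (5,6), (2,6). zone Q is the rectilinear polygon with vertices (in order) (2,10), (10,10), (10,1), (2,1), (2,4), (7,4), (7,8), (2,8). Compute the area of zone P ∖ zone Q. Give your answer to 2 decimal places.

|zone P| = 27, |zone P∩zone Q| = 10.
|zone P ∖ zone Q| = |zone P| − |zone P∩zone Q| = 27 − 10 = 17.00.

17.00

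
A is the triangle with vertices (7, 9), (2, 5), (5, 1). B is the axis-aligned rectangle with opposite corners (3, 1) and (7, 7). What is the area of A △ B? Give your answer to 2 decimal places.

|A| = 16, |B| = 24, |A∩B| = 12.9333.
|A △ B| = |A| + |B| − 2·|A∩B| = 16 + 24 − 25.8667 = 14.13.

14.13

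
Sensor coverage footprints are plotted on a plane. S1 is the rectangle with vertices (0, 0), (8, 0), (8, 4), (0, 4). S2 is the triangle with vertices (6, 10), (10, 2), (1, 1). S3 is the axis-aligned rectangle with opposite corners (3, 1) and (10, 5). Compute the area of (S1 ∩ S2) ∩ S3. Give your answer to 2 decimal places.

The region (S1 ∩ S2) ∩ S3 is the polygon with vertices (8,1.778), (3,1.222), (3,4), (8,4).
By the shoelace formula its area is 12.50.

12.50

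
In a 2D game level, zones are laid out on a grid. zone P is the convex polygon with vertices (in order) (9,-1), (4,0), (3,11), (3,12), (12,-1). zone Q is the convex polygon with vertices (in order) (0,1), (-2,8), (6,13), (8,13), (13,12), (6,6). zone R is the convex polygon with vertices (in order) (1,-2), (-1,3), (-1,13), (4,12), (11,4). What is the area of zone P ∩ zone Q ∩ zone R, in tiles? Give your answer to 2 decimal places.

13.29

The intersection is the polygon with vertices (3,11.125), (3.423,11.389), (6.724,6.621), (6,6), (3.634,4.028), (3,11).
By the shoelace formula its area is 13.29.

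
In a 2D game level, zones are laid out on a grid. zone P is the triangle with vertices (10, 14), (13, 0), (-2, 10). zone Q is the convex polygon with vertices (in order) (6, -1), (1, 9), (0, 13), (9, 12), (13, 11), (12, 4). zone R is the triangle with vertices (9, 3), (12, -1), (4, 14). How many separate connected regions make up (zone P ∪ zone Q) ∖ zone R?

(zone P ∪ zone Q) ∖ zone R splits into 2 disjoint pieces (area 54.9683, area 66.2944).

2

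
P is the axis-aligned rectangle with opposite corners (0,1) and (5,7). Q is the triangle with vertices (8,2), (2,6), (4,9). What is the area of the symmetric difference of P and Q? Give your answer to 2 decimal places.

|P| = 30, |Q| = 13, |P∩Q| = 5.6667.
|P △ Q| = |P| + |Q| − 2·|P∩Q| = 30 + 13 − 11.3333 = 31.67.

31.67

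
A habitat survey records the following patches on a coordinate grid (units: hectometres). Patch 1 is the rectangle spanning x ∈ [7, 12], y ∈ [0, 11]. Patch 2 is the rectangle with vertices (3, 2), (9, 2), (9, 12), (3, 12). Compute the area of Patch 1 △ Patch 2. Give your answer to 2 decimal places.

|Patch 1∩Patch 2|: x∈[7,9], y∈[2,11] → 2·9 = 18.
|Patch 1 △ Patch 2| = |Patch 1| + |Patch 2| − 2·|Patch 1∩Patch 2| = 55 + 60 − 36 = 79.00.

79.00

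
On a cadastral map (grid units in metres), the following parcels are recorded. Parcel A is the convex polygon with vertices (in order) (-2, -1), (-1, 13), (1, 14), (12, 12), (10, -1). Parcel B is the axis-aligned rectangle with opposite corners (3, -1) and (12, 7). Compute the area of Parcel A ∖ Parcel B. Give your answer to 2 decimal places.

|Parcel A| = 177, |Parcel A∩Parcel B| = 60.9231.
|Parcel A ∖ Parcel B| = |Parcel A| − |Parcel A∩Parcel B| = 177 − 60.9231 = 116.08.

116.08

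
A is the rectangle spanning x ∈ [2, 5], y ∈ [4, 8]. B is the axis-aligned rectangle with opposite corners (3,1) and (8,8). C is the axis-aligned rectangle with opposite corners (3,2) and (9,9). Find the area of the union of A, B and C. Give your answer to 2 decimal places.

51.00

By inclusion–exclusion:
Individual areas: |A| = 12, |B| = 35, |C| = 42.
|A∩B|: x∈[3,5], y∈[4,8] → 2·4 = 8.
|A∩C|: x∈[3,5], y∈[4,8] → 2·4 = 8.
|B∩C|: x∈[3,8], y∈[2,8] → 5·6 = 30.
|A∩B∩C| = 8.
|A ∪ B ∪ C| = 89 − 46 + 8 = 51.00.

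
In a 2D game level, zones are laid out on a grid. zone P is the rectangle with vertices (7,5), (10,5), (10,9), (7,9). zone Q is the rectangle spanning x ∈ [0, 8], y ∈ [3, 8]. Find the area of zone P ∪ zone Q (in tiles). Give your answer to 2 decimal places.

49.00

By inclusion–exclusion:
Individual areas: |zone P| = 12, |zone Q| = 40.
|zone P∩zone Q|: x∈[7,8], y∈[5,8] → 1·3 = 3.
|zone P ∪ zone Q| = 52 − 3 = 49.00.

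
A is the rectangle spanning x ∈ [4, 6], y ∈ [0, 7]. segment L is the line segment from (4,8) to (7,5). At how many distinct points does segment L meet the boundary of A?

2

The segment meets the boundary at (6,6), (5,7).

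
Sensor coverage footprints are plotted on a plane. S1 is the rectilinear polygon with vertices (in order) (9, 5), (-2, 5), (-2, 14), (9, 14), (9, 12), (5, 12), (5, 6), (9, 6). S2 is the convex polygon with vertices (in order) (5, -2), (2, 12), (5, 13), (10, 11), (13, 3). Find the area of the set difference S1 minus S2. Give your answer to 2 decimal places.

|S1| = 75, |S1∩S2| = 22.5.
|S1 ∖ S2| = |S1| − |S1∩S2| = 75 − 22.5 = 52.50.

52.50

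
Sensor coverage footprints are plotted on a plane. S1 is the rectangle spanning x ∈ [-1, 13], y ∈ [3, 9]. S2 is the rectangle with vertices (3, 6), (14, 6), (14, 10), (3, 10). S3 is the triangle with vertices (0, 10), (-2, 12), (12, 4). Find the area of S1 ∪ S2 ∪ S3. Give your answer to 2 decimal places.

By inclusion–exclusion:
Individual areas: |S1| = 84, |S2| = 44, |S3| = 6.
|S1∩S2|: x∈[3,13], y∈[6,9] → 10·3 = 30.
|S1∩S3| = 3.125.
|S2∩S3| = 2.3929.
|S1∩S2∩S3| = 2.375.
|S1 ∪ S2 ∪ S3| = 134 − 35.5179 + 2.375 = 100.86.

100.86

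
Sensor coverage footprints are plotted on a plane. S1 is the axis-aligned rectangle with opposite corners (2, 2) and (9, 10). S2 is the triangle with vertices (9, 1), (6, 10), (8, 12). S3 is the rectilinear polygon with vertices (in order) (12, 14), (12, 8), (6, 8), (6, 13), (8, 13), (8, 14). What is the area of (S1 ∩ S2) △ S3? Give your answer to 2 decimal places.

35.94

|S1 ∩ S2| = 9.697.
|(S1 ∩ S2) ∩ S3| = 3.8788.
|(S1 ∩ S2) △ S3| = 9.697 + 34 − 7.7576 = 35.94.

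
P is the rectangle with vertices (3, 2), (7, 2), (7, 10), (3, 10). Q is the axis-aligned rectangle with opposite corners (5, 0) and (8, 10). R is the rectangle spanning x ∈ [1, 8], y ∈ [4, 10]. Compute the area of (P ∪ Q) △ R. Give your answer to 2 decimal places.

28.00

|P ∪ Q| = 46.
|(P ∪ Q) ∩ R| = 30.
|(P ∪ Q) △ R| = 46 + 42 − 60 = 28.00.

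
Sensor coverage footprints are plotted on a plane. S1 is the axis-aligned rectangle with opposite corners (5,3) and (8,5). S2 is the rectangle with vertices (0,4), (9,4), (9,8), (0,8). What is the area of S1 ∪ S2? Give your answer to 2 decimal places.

By inclusion–exclusion:
Individual areas: |S1| = 6, |S2| = 36.
|S1∩S2|: x∈[5,8], y∈[4,5] → 3·1 = 3.
|S1 ∪ S2| = 42 − 3 = 39.00.

39.00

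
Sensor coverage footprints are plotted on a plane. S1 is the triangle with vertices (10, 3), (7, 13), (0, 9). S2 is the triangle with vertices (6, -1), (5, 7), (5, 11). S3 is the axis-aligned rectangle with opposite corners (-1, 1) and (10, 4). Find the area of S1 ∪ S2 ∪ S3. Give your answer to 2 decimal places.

73.85

By inclusion–exclusion:
Individual areas: |S1| = 41, |S2| = 2, |S3| = 33.
|S1∩S2| = 1.0289.
|S1∩S3| = 0.6833.
|S2∩S3| = 0.4375.
|S1∩S2∩S3| = 0.
|S1 ∪ S2 ∪ S3| = 76 − 2.1498 + 0 = 73.85.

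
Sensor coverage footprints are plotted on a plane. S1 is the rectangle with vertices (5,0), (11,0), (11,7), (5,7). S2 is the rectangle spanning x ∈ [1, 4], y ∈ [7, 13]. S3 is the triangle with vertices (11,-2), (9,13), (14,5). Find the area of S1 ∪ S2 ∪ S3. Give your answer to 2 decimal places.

By inclusion–exclusion:
Individual areas: |S1| = 42, |S2| = 18, |S3| = 29.5.
|S1∩S2| = 0 (no overlap).
|S1∩S3| = 5.1333.
|S2∩S3| = 0.
|S1∩S2∩S3| = 0.
|S1 ∪ S2 ∪ S3| = 89.5 − 5.1333 + 0 = 84.37.

84.37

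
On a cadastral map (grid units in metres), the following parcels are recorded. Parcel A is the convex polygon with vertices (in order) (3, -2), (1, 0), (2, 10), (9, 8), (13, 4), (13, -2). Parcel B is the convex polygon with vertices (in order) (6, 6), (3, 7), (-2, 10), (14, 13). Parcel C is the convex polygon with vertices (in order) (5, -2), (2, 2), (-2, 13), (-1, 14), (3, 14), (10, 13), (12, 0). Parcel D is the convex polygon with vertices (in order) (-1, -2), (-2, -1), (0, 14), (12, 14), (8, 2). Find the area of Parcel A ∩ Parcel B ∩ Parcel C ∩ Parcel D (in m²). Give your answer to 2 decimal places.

The intersection is the polygon with vertices (6,6), (3,7), (1.774,7.736), (2,10), (8.461,8.154).
By the shoelace formula its area is 14.70.

14.70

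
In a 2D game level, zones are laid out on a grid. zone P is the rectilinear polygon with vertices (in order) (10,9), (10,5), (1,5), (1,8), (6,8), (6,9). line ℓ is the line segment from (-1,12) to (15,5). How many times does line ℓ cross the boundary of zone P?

The segment meets the boundary at (6,8.938), (10,7.188).

2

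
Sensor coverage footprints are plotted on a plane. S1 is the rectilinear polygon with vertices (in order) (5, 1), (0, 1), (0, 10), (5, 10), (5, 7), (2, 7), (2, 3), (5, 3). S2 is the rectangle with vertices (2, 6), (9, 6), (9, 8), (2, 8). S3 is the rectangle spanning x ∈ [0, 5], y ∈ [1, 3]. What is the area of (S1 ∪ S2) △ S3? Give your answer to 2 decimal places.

34.00

|S1 ∪ S2| = 44.
|(S1 ∪ S2) ∩ S3| = 10.
|(S1 ∪ S2) △ S3| = 44 + 10 − 20 = 34.00.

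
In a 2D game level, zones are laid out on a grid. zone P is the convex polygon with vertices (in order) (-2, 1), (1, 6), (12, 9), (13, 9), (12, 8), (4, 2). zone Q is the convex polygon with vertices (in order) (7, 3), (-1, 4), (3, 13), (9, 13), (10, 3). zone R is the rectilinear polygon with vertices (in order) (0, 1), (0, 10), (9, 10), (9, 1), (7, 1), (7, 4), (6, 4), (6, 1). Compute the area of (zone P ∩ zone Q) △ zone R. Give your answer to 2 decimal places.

|zone P ∩ zone Q| = 28.312.
|(zone P ∩ zone Q) ∩ zone R| = 26.7719.
|(zone P ∩ zone Q) △ zone R| = 28.312 + 78 − 53.5438 = 52.77.

52.77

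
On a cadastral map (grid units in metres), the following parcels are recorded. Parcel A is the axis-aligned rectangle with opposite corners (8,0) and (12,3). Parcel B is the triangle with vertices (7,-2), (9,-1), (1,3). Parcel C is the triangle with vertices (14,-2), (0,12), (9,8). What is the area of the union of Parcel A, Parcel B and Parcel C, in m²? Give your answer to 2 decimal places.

By inclusion–exclusion:
Individual areas: |Parcel A| = 12, |Parcel B| = 8, |Parcel C| = 35.
|Parcel A∩Parcel B| = 0.
|Parcel A∩Parcel C| = 4.25.
|Parcel B∩Parcel C| = 0.
|Parcel A∩Parcel B∩Parcel C| = 0.
|Parcel A ∪ Parcel B ∪ Parcel C| = 55 − 4.25 + 0 = 50.75.

50.75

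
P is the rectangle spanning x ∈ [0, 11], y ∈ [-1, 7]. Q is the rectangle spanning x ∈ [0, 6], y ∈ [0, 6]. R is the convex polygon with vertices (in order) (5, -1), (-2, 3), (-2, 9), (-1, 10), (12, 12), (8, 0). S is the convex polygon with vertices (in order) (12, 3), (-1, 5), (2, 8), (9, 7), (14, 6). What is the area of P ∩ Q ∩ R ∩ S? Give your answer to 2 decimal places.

The intersection is the polygon with vertices (6,3.923), (0,4.846), (0,6), (6,6).
By the shoelace formula its area is 9.69.

9.69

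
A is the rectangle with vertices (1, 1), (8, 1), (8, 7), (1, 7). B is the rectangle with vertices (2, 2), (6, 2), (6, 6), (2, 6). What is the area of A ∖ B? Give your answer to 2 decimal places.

|A∩B|: x∈[2,6], y∈[2,6] → 4·4 = 16.
|A| = 42.
|A ∖ B| = |A| − |A∩B| = 42 − 16 = 26.00.

26.00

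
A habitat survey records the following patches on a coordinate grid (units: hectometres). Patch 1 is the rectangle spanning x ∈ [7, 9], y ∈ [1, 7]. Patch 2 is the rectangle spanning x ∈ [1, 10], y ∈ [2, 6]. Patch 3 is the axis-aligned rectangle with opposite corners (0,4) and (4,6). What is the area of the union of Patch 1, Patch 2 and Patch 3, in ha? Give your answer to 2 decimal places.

42.00

By inclusion–exclusion:
Individual areas: |Patch 1| = 12, |Patch 2| = 36, |Patch 3| = 8.
|Patch 1∩Patch 2|: x∈[7,9], y∈[2,6] → 2·4 = 8.
|Patch 1∩Patch 3| = 0 (no overlap).
|Patch 2∩Patch 3|: x∈[1,4], y∈[4,6] → 3·2 = 6.
|Patch 1∩Patch 2∩Patch 3| = 0.
|Patch 1 ∪ Patch 2 ∪ Patch 3| = 56 − 14 + 0 = 42.00.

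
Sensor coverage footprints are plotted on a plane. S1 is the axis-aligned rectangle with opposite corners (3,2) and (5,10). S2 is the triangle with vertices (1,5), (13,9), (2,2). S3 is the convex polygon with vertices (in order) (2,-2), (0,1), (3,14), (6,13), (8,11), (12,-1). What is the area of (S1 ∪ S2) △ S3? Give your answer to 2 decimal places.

|S1 ∪ S2| = 30.5455.
|(S1 ∪ S2) ∩ S3| = 28.433.
|(S1 ∪ S2) △ S3| = 30.5455 + 123 − 56.8659 = 96.68.

96.68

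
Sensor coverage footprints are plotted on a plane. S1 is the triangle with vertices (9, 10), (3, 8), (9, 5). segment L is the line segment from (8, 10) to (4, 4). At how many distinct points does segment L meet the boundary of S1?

2

The segment meets the boundary at (5.75,6.625), (7.714,9.571).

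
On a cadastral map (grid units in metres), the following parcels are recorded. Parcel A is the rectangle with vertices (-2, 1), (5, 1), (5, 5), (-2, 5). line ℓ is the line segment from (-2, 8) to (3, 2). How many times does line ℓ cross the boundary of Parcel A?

The segment meets the boundary at (0.5,5).

1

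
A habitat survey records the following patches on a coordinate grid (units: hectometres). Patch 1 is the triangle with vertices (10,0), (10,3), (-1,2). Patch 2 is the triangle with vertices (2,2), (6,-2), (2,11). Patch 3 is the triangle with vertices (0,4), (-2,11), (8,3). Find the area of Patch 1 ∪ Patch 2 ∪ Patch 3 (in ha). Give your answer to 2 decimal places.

By inclusion–exclusion:
Individual areas: |Patch 1| = 16.5, |Patch 2| = 18, |Patch 3| = 27.
|Patch 1∩Patch 2| = 3.2678.
|Patch 1∩Patch 3| = 0.
|Patch 2∩Patch 3| = 6.3202.
|Patch 1∩Patch 2∩Patch 3| = 0.
|Patch 1 ∪ Patch 2 ∪ Patch 3| = 61.5 − 9.588 + 0 = 51.91.

51.91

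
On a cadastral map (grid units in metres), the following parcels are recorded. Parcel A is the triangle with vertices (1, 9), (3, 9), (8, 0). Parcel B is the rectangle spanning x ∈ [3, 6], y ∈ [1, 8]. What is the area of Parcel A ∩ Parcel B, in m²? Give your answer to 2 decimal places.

The intersection is the polygon with vertices (6,3.6), (6,2.571), (3,6.429), (3,8), (3.556,8).
By the shoelace formula its area is 5.12.

5.12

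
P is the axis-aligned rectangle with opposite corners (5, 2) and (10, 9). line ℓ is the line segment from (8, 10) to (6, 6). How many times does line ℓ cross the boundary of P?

1

The segment meets the boundary at (7.5,9).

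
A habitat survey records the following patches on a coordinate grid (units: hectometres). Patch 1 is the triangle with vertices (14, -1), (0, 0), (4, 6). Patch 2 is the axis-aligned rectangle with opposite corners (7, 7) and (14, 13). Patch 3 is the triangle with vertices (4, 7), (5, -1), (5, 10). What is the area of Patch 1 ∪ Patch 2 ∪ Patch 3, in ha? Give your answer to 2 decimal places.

By inclusion–exclusion:
Individual areas: |Patch 1| = 44, |Patch 2| = 42, |Patch 3| = 5.5.
|Patch 1∩Patch 2| = 0.
|Patch 1∩Patch 3| = 2.6924.
|Patch 2∩Patch 3| = 0.
|Patch 1∩Patch 2∩Patch 3| = 0.
|Patch 1 ∪ Patch 2 ∪ Patch 3| = 91.5 − 2.6924 + 0 = 88.81.

88.81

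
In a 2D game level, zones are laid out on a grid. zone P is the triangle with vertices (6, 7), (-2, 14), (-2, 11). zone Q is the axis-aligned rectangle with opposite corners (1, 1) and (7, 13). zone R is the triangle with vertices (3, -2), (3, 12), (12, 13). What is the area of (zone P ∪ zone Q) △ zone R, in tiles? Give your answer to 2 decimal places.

60.60

|zone P ∪ zone Q| = 79.3125.
|(zone P ∪ zone Q) ∩ zone R| = 40.8556.
|(zone P ∪ zone Q) △ zone R| = 79.3125 + 63 − 81.7111 = 60.60.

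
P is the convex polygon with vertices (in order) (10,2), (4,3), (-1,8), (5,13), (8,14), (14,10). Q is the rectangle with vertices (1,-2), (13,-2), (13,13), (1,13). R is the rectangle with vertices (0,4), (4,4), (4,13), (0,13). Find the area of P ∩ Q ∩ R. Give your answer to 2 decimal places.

18.75

The intersection is the polygon with vertices (1,6), (1,9.667), (4,12.167), (4,4), (3,4).
By the shoelace formula its area is 18.75.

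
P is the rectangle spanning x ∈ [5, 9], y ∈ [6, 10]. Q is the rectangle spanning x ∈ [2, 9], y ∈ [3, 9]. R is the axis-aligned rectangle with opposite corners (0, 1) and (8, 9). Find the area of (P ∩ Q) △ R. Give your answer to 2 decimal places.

|P ∩ Q| = 12.
|(P ∩ Q) ∩ R| = 9.
|(P ∩ Q) △ R| = 12 + 64 − 18 = 58.00.

58.00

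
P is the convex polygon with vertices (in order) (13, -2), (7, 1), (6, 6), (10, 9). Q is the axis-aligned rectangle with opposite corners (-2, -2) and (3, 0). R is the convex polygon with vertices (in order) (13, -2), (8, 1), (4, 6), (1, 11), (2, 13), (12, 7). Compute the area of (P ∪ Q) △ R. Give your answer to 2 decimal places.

|P ∪ Q| = 50.
|(P ∪ Q) ∩ R| = 37.3253.
|(P ∪ Q) △ R| = 50 + 77.5 − 74.6506 = 52.85.

52.85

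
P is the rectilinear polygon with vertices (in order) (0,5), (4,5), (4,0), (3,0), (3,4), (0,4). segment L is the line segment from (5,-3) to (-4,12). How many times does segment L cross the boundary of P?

4

The segment meets the boundary at (3,0.333), (0.2,5), (3.2,0), (0.8,4).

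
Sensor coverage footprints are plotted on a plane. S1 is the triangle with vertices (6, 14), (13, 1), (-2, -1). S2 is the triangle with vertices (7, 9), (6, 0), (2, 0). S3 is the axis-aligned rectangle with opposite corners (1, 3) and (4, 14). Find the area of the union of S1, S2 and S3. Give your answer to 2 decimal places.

By inclusion–exclusion:
Individual areas: |S1| = 104.5, |S2| = 18, |S3| = 33.
|S1∩S2| = 17.9831.
|S1∩S3| = 13.3125.
|S2∩S3| = 0.1.
|S1∩S2∩S3| = 0.1.
|S1 ∪ S2 ∪ S3| = 155.5 − 31.3956 + 0.1 = 124.20.

124.20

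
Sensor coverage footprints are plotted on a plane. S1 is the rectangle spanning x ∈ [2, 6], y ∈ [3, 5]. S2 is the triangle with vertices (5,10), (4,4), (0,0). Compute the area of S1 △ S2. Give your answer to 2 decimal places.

11.33

|S1| = 8, |S2| = 10, |S1∩S2| = 3.3333.
|S1 △ S2| = |S1| + |S2| − 2·|S1∩S2| = 8 + 10 − 6.6667 = 11.33.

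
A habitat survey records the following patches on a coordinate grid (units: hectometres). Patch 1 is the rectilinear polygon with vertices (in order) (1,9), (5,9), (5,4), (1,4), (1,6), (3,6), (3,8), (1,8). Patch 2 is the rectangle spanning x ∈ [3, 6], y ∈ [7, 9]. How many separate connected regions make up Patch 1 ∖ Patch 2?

Patch 1 ∖ Patch 2 splits into 2 disjoint pieces (area 2, area 10).

2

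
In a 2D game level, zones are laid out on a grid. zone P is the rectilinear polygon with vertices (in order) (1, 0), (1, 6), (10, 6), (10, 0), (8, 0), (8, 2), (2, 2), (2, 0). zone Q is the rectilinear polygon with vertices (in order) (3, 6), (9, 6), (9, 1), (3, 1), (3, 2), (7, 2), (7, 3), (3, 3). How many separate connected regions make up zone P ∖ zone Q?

2

zone P ∖ zone Q splits into 2 disjoint pieces (area 14, area 7).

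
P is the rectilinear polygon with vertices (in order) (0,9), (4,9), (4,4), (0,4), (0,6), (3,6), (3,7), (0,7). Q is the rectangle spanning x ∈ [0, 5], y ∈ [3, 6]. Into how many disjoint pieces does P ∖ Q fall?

P ∖ Q is a single connected region.

1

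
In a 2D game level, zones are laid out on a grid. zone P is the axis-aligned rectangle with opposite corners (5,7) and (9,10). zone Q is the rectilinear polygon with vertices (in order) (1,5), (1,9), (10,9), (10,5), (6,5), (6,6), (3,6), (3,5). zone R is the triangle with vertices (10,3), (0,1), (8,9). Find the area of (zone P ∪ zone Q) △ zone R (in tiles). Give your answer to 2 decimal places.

|zone P ∪ zone Q| = 37.
|(zone P ∪ zone Q) ∩ zone R| = 9.1667.
|(zone P ∪ zone Q) △ zone R| = 37 + 32 − 18.3333 = 50.67.

50.67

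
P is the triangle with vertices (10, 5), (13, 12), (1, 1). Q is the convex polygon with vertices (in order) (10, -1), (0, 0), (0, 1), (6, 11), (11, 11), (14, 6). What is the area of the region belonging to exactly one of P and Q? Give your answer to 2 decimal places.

88.57

|P| = 25.5, |Q| = 111.5, |P∩Q| = 24.2128.
|P △ Q| = |P| + |Q| − 2·|P∩Q| = 25.5 + 111.5 − 48.4256 = 88.57.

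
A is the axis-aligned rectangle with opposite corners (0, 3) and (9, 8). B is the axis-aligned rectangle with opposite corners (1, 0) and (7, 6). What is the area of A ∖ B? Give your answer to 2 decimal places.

|A∩B|: x∈[1,7], y∈[3,6] → 6·3 = 18.
|A| = 45.
|A ∖ B| = |A| − |A∩B| = 45 − 18 = 27.00.

27.00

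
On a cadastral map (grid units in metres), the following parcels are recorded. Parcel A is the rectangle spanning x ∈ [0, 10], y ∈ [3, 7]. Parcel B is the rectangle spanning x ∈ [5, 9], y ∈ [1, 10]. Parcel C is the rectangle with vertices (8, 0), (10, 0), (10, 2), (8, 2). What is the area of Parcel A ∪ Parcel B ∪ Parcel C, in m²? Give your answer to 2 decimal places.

By inclusion–exclusion:
Individual areas: |Parcel A| = 40, |Parcel B| = 36, |Parcel C| = 4.
|Parcel A∩Parcel B|: x∈[5,9], y∈[3,7] → 4·4 = 16.
|Parcel A∩Parcel C| = 0 (no overlap).
|Parcel B∩Parcel C|: x∈[8,9], y∈[1,2] → 1·1 = 1.
|Parcel A∩Parcel B∩Parcel C| = 0.
|Parcel A ∪ Parcel B ∪ Parcel C| = 80 − 17 + 0 = 63.00.

63.00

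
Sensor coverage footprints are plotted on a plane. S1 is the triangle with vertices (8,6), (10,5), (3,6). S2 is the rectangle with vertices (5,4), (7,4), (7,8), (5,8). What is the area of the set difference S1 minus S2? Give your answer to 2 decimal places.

1.64

|S1| = 2.5, |S1∩S2| = 0.8571.
|S1 ∖ S2| = |S1| − |S1∩S2| = 2.5 − 0.8571 = 1.64.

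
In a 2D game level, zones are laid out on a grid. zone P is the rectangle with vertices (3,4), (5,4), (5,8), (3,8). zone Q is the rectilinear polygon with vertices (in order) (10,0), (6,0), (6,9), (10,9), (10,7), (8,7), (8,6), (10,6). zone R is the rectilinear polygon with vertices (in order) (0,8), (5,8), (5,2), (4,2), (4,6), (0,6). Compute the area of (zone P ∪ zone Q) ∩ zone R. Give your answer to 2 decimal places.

6.00

The region (zone P ∪ zone Q) ∩ zone R is the polygon with vertices (5,4), (4,4), (4,6), (3,6), (3,8), (5,8).
By the shoelace formula its area is 6.00.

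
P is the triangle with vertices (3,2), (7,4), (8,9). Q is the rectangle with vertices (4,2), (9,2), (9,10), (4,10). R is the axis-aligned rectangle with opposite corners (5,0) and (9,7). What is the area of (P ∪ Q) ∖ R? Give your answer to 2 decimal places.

|P ∪ Q| = 40.45.
|(P ∪ Q) ∩ R| = 20.
|(P ∪ Q) ∖ R| = 40.45 − 20 = 20.45.

20.45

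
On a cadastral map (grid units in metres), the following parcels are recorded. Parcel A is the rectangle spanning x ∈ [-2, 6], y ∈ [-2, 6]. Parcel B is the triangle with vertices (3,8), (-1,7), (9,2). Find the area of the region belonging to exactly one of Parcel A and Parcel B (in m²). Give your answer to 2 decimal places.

|Parcel A| = 64, |Parcel B| = 15, |Parcel A∩Parcel B| = 5.75.
|Parcel A △ Parcel B| = |Parcel A| + |Parcel B| − 2·|Parcel A∩Parcel B| = 64 + 15 − 11.5 = 67.50.

67.50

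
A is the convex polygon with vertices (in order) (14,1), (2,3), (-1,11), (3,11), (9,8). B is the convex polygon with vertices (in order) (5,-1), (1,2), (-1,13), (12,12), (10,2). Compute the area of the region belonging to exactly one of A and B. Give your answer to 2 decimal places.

|A| = 78.5, |B| = 129, |A∩B| = 69.8717.
|A △ B| = |A| + |B| − 2·|A∩B| = 78.5 + 129 − 139.7435 = 67.76.

67.76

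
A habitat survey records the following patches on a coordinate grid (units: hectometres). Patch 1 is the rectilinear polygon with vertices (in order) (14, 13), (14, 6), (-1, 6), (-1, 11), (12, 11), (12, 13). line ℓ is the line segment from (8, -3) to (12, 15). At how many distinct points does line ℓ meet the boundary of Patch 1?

The segment meets the boundary at (11.111,11), (10,6).

2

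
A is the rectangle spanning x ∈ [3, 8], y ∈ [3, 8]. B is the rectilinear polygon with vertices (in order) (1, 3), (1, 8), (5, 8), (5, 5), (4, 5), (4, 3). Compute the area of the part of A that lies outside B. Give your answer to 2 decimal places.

|A| = 25, |A∩B| = 8.
|A ∖ B| = |A| − |A∩B| = 25 − 8 = 17.00.

17.00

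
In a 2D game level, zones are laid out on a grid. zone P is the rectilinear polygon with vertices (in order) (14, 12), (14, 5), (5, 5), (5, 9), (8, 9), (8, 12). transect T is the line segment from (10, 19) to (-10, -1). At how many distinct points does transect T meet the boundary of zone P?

0

The segment lies entirely outside zone P and never meets its boundary.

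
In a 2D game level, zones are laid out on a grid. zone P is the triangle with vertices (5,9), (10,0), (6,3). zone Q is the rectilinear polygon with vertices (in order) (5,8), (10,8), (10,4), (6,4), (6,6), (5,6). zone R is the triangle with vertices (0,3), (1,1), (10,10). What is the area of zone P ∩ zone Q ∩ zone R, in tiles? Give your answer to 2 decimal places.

The intersection is the polygon with vertices (5.5,6), (5.373,6.761), (6,7.2), (6.429,6.429), (6,6).
By the shoelace formula its area is 0.82.

0.82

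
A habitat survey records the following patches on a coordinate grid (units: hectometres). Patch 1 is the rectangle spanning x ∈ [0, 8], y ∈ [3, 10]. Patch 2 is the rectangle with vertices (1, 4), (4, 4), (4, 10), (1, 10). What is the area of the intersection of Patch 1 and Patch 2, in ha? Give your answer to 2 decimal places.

|Patch 1∩Patch 2|: x∈[1,4], y∈[4,10] → 3·6 = 18.

18.00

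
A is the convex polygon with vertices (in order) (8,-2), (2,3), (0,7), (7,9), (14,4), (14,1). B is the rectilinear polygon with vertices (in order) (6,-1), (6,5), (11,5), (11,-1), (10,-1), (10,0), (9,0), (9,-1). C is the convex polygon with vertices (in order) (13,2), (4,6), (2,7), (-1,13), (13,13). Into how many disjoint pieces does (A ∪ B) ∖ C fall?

(A ∪ B) ∖ C is a single connected region.

1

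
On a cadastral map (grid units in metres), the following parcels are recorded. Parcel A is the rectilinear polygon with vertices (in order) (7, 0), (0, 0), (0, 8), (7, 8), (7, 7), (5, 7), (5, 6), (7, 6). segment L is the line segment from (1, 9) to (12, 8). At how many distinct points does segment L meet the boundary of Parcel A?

The segment lies entirely outside Parcel A and never meets its boundary.

0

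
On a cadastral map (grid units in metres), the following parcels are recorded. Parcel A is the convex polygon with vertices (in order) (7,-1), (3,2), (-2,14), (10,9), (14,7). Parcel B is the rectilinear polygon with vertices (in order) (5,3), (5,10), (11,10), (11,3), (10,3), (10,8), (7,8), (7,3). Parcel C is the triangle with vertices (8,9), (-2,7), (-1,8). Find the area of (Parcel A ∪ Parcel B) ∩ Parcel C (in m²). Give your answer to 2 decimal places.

The region (Parcel A ∪ Parcel B) ∩ Parcel C is the polygon with vertices (0.434,8.159), (8,9), (0.692,7.538).
By the shoelace formula its area is 2.46.

2.46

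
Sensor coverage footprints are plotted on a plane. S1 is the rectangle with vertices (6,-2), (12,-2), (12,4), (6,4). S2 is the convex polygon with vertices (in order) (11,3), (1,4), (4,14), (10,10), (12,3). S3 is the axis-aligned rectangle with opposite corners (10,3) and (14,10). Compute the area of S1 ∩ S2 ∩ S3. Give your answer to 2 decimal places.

The intersection is the polygon with vertices (11.714,4), (12,3), (11,3), (10,3.1), (10,4).
By the shoelace formula its area is 1.81.

1.81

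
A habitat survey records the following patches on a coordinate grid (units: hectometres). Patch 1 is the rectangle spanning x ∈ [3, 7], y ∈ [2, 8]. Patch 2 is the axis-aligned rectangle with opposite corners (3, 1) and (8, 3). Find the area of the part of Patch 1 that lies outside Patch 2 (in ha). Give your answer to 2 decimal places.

|Patch 1∩Patch 2|: x∈[3,7], y∈[2,3] → 4·1 = 4.
|Patch 1| = 24.
|Patch 1 ∖ Patch 2| = |Patch 1| − |Patch 1∩Patch 2| = 24 − 4 = 20.00.

20.00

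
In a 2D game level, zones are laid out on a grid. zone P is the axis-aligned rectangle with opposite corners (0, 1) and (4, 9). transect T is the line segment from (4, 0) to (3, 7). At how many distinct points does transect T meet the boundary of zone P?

The segment meets the boundary at (3.857,1).

1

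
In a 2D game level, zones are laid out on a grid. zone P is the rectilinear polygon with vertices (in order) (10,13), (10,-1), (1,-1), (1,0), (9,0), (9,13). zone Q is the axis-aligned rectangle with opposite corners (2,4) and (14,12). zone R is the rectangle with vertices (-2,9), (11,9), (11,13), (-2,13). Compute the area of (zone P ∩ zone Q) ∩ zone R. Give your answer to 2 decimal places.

The region (zone P ∩ zone Q) ∩ zone R is the polygon with vertices (9,12), (10,12), (10,9), (9,9).
By the shoelace formula its area is 3.00.

3.00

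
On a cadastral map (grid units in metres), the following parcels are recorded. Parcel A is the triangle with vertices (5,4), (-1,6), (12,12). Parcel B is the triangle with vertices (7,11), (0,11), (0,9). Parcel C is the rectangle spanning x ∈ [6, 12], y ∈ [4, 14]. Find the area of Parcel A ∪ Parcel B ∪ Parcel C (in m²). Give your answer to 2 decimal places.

By inclusion–exclusion:
Individual areas: |Parcel A| = 31, |Parcel B| = 7, |Parcel C| = 60.
|Parcel A∩Parcel B| = 0.
|Parcel A∩Parcel C| = 12.2637.
|Parcel B∩Parcel C| = 0.1429.
|Parcel A∩Parcel B∩Parcel C| = 0.
|Parcel A ∪ Parcel B ∪ Parcel C| = 98 − 12.4066 + 0 = 85.59.

85.59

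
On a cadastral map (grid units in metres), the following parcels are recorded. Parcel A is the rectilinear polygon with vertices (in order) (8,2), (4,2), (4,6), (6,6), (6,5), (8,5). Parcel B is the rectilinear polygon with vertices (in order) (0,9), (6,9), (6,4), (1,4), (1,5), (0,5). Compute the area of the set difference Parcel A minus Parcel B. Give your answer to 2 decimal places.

10.00

|Parcel A| = 14, |Parcel A∩Parcel B| = 4.
|Parcel A ∖ Parcel B| = |Parcel A| − |Parcel A∩Parcel B| = 14 − 4 = 10.00.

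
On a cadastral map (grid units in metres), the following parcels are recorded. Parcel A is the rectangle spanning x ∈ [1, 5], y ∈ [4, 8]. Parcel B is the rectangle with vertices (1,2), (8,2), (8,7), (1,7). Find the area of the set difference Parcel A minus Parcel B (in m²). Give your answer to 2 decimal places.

4.00

|Parcel A∩Parcel B|: x∈[1,5], y∈[4,7] → 4·3 = 12.
|Parcel A| = 16.
|Parcel A ∖ Parcel B| = |Parcel A| − |Parcel A∩Parcel B| = 16 − 12 = 4.00.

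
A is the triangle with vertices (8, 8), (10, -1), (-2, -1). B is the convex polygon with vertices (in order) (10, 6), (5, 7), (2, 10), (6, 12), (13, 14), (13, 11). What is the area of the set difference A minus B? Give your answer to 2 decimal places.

|A| = 54, |A∩B| = 1.4613.
|A ∖ B| = |A| − |A∩B| = 54 − 1.4613 = 52.54.

52.54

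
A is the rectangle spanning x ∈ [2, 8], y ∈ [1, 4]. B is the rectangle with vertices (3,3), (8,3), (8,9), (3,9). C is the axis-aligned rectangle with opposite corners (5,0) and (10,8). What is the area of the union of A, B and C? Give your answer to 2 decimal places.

62.00

By inclusion–exclusion:
Individual areas: |A| = 18, |B| = 30, |C| = 40.
|A∩B|: x∈[3,8], y∈[3,4] → 5·1 = 5.
|A∩C|: x∈[5,8], y∈[1,4] → 3·3 = 9.
|B∩C|: x∈[5,8], y∈[3,8] → 3·5 = 15.
|A∩B∩C| = 3.
|A ∪ B ∪ C| = 88 − 29 + 3 = 62.00.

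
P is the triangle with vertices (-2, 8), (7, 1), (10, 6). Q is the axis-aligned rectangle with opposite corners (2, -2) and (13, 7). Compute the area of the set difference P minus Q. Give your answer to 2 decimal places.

|P| = 33, |P∩Q| = 27.7778.
|P ∖ Q| = |P| − |P∩Q| = 33 − 27.7778 = 5.22.

5.22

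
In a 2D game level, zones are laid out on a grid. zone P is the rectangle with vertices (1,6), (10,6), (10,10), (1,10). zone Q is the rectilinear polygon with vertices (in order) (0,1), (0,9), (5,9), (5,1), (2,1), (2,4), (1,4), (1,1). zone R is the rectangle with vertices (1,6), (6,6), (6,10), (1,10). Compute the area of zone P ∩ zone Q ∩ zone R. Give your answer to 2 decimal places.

The intersection is the polygon with vertices (1,9), (5,9), (5,6), (1,6).
By the shoelace formula its area is 12.00.

12.00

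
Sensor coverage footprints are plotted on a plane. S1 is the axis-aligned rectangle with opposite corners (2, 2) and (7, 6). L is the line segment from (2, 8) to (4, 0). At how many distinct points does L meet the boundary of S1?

The segment meets the boundary at (3.5,2), (2.5,6).

2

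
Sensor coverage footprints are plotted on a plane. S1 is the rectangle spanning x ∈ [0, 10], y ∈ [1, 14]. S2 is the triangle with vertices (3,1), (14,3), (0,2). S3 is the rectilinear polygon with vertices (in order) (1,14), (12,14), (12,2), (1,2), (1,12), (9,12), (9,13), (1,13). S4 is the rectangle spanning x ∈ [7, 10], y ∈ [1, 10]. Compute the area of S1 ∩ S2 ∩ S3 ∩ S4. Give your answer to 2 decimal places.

1.62

The intersection is the polygon with vertices (7,2), (7,2.5), (10,2.714), (10,2.273), (8.5,2).
By the shoelace formula its area is 1.62.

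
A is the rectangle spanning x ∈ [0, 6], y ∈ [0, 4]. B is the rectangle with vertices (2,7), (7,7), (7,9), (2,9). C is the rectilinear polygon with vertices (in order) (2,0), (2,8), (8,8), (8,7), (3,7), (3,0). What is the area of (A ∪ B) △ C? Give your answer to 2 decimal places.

29.00

|A ∪ B| = 34.
|(A ∪ B) ∩ C| = 9.
|(A ∪ B) △ C| = 34 + 13 − 18 = 29.00.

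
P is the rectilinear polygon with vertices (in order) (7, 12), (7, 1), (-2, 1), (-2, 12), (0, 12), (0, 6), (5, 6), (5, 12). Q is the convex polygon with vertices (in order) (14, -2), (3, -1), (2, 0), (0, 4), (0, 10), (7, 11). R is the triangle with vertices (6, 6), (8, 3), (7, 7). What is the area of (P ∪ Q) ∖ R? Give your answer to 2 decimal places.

|P ∪ Q| = 144.5357.
|(P ∪ Q) ∩ R| = 2.5.
|(P ∪ Q) ∖ R| = 144.5357 − 2.5 = 142.04.

142.04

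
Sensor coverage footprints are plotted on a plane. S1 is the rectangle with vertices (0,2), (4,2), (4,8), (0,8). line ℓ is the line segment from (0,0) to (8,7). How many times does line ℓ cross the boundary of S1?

The segment meets the boundary at (4,3.5), (2.286,2).

2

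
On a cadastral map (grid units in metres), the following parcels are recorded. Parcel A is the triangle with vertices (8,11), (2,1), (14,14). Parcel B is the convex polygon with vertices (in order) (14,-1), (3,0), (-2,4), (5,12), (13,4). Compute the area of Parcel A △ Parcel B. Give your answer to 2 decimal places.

|Parcel A| = 21, |Parcel B| = 117, |Parcel A∩Parcel B| = 10.29.
|Parcel A △ Parcel B| = |Parcel A| + |Parcel B| − 2·|Parcel A∩Parcel B| = 21 + 117 − 20.58 = 117.42.

117.42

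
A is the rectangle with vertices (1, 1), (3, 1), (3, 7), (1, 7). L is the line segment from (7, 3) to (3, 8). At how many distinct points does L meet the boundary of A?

0

The segment lies entirely outside A and never meets its boundary.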